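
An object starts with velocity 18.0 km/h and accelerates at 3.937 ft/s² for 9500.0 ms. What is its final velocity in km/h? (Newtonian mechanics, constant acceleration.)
v = v₀ + at (with unit conversion) = 59.04 km/h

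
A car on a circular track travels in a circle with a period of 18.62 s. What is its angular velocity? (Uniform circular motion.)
ω = 2π/T = 2π/18.62 = 0.3374 rad/s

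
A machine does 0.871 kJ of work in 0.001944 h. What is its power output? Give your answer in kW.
P = W/t = 871 J / 6.998 s = 124.5 W = 0.1245 kW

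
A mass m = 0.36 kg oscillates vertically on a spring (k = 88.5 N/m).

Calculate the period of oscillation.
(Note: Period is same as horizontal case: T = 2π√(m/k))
T = 2π√(m/k) = 2π√(0.36/88.5) = 0.4007 s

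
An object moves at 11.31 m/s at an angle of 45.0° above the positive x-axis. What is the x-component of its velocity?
vₓ = v cos(θ) = 11.31 × cos(45.0°) = 8.0 m/s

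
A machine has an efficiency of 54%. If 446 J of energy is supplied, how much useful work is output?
W_out = η × W_in = 0.54 × 446 = 240.84 J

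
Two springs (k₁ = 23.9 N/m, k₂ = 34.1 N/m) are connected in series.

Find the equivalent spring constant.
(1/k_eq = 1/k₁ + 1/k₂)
1/k_eq = 1/23.9 + 1/34.1 = 0.071167; k_eq = 14.05 N/m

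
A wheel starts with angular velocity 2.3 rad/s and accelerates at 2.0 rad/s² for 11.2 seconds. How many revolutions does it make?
θ = ω₀t + ½αt² = 2.3×11.2 + ½×2.0×11.2² = 151.2 rad
Revolutions = θ/(2π) = 151.2/(2π) = 24.06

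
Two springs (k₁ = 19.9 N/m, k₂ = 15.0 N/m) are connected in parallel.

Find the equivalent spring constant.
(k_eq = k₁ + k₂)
k_eq = k₁ + k₂ = 19.9 + 15.0 = 34.9 N/m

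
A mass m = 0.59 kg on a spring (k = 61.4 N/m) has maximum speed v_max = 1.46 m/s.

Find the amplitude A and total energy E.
½mv²_max = ½kA² → A = v_max√(m/k) = 1.46×√(0.59/61.4) = 0.1431 m = 14.31 cm
E = ½mv²_max = ½×0.59×1.46² = 0.6288 J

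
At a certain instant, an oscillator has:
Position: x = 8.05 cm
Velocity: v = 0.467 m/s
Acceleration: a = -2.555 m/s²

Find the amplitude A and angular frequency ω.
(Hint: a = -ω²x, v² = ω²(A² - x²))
a = −ω²x → ω = √(|a|/x) = √(2.555/0.0805) = 5.634 rad/s
v² = ω²(A² − x²) → A = √(x² + v²/ω²) = √(0.0805² + 0.467²/5.634²) = 0.1155 m = 11.55 cm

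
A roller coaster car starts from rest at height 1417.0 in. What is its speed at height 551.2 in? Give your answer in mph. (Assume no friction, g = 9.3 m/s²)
mgh₁ = ½mv₂² + mgh₂ → v₂ = √(2g(h₁−h₂)) = √(2×9.3×(35.99−14)) = 20.22 m/s = 45.24 mph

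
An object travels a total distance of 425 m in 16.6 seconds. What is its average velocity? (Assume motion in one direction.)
v_avg = Δd / Δt = 425 / 16.6 = 25.6 m/s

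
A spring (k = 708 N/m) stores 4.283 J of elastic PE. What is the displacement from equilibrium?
PE = ½kx² → x = √(2PE/k) = √(2×4.283/708) = 0.11 m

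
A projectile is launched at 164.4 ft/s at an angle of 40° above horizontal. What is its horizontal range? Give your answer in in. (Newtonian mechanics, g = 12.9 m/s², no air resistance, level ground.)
R = v₀² sin(2θ) / g (with unit conversion) = 7547.0 in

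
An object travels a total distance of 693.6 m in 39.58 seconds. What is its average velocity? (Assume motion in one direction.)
v_avg = Δd / Δt = 693.6 / 39.58 = 17.52 m/s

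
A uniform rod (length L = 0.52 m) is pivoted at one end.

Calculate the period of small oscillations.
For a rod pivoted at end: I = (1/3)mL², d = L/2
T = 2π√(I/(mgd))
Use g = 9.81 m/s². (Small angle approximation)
I/m = (1/3)L² = 0.09013 m²; d = L/2 = 0.26 m
T = 2π√(I/(mgd)) = 2π√(0.09013/(9.81×0.26)) = 1.181 s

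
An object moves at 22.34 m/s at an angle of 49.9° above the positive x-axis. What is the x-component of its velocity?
vₓ = v cos(θ) = 22.34 × cos(49.9°) = 14.39 m/s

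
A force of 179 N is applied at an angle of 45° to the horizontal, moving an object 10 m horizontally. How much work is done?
W = Fd cosθ = 179×10×cos(45°) = 1265.7 J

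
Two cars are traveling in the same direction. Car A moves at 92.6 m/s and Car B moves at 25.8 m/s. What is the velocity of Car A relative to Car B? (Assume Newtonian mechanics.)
v_rel = v_A - v_B = 92.6 - 25.8 = 66.8 m/s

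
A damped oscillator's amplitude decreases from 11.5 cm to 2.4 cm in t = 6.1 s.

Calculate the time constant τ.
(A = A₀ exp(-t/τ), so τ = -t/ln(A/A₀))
A/A₀ = 2.4/11.5 = 0.2087; ln(A/A₀) = -1.567
τ = −t/ln(A/A₀) = −6.1/-1.567 = 3.893 s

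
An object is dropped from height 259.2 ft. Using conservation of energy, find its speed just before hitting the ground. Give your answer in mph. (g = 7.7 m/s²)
mgh = ½mv² → v = √(2gh) = √(2×7.7×79) = 34.88 m/s = 78.03 mph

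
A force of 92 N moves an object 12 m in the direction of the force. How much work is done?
W = Fd = 92×12 = 1104.0 J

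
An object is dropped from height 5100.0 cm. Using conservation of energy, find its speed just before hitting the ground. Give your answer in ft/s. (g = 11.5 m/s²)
mgh = ½mv² → v = √(2gh) = √(2×11.5×51) = 34.25 m/s = 112.4 ft/s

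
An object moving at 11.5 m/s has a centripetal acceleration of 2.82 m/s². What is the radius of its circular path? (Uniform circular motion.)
r = v²/a_c = 11.5²/2.82 = 46.9 m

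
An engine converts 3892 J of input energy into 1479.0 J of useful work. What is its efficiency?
η = W_out/W_in = 1479.0/3892 = 0.38 = 38.0%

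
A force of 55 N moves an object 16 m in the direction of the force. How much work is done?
W = Fd = 55×16 = 880.0 J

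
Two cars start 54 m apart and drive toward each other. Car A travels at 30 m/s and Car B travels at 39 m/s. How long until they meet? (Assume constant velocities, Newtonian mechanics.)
Combined speed: v_combined = 30 + 39 = 69 m/s
Time to meet: t = d/69 = 54/69 = 0.78 s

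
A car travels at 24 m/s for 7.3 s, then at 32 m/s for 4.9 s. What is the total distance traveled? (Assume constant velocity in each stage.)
d₁ = v₁t₁ = 24 × 7.3 = 175.2 m
d₂ = v₂t₂ = 32 × 4.9 = 156.8 m
d_total = 175.2 + 156.8 = 332.0 m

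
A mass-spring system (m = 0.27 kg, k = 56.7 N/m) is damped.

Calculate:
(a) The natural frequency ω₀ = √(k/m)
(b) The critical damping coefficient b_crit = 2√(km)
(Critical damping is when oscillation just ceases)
ω₀ = √(k/m) = √(56.7/0.27) = 14.49 rad/s
b_crit = 2√(km) = 2√(56.7×0.27) = 7.825 kg/s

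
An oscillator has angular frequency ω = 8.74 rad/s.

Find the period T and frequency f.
T = 2π/ω = 2π/8.74 = 0.7189 s; f = ω/2π = 1.391 Hz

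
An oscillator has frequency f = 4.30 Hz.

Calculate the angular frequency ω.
ω = 2πf = 2π×4.3 = 27.02 rad/s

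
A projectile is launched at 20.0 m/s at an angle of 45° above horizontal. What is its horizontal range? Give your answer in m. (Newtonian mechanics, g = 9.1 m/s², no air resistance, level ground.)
R = v₀² sin(2θ) / g = 43.96 m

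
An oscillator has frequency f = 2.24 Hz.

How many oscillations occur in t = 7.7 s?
n = f×t = 2.24×7.7 = 17.25 oscillations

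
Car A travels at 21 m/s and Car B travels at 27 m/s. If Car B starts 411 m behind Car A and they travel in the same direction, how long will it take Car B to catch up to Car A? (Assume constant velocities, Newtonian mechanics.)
Relative speed: v_rel = 27 - 21 = 6 m/s
Time to catch: t = d₀/v_rel = 411/6 = 68.5 s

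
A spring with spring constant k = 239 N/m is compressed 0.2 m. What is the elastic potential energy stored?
PE = ½kx² = ½×239×0.2² = 4.78 J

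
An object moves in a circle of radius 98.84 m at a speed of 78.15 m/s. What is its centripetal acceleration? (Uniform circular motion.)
a_c = v²/r = 78.15²/98.84 = 6107.42/98.84 = 61.79 m/s²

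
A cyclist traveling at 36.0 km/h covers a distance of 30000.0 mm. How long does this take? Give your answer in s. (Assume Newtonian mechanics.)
t = d/v (with unit conversion) = 3.0 s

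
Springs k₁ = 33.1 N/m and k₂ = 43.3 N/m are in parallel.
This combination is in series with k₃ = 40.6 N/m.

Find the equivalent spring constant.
k₁₂ = k₁ + k₂ = 76.4 N/m (parallel)
1/k_eq = 1/k₁₂ + 1/k₃ → k_eq = 26.51 N/m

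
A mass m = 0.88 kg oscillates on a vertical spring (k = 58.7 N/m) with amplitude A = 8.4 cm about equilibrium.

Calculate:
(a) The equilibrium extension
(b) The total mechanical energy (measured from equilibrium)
x_eq = mg/k = 0.88×9.81/58.7 = 0.1471 m = 14.71 cm
E = ½kA² = ½×58.7×(0.084)² = 0.2071 J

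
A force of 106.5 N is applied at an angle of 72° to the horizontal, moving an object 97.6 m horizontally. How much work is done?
W = Fd cosθ = 106.5×97.6×cos(72°) = 3212.0 J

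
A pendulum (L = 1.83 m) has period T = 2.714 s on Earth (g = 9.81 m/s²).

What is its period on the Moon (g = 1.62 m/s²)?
T = 2π√(L/g), so T_moon/T_earth = √(g_earth/g_moon)
T_moon = 2π√(1.83/1.62) = 6.678 s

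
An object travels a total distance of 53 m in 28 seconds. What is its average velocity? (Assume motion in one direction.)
v_avg = Δd / Δt = 53 / 28 = 1.89 m/s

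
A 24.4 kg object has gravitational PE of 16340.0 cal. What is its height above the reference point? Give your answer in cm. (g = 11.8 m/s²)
PE = mgh → h = PE/(mg) = 6.837e+04 J / (24.4 kg × 11.8 m/s²) = 237.4 m = 23740.0 cm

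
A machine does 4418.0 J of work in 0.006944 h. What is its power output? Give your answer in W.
P = W/t = 4418 J / 25 s = 176.7 W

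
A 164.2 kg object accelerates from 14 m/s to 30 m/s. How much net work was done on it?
W_net = ΔKE = ½m(v₂² − v₁²) = ½×164.2×(30² − 14²) = 57798.4 J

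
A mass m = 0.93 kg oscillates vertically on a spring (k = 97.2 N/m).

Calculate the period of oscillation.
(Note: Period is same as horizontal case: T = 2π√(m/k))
T = 2π√(m/k) = 2π√(0.93/97.2) = 0.6146 s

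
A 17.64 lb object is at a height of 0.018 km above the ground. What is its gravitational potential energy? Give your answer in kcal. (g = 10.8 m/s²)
PE = mgh = 8.001 kg × 10.8 m/s² × 18 m = 1555 J = 0.3718 kcal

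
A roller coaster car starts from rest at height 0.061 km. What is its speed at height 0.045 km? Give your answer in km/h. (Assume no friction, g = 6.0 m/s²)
mgh₁ = ½mv₂² + mgh₂ → v₂ = √(2g(h₁−h₂)) = √(2×6.0×(61−45)) = 13.86 m/s = 49.88 km/h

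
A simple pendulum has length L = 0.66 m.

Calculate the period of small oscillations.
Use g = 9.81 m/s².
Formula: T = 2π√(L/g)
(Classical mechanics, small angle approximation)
T = 2π√(L/g) = 2π√(0.66/9.81) = 1.63 s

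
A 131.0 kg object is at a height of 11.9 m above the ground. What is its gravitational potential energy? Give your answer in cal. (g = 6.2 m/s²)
PE = mgh = 131 kg × 6.2 m/s² × 11.9 m = 9665 J = 2310.0 cal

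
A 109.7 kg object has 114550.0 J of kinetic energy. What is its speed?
KE = ½mv² → v = √(2KE/m) = √(2×114550.0/109.7) = 45.7 m/s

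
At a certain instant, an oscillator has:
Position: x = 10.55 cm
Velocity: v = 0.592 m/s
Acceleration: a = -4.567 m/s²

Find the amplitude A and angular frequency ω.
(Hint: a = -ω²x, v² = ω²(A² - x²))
a = −ω²x → ω = √(|a|/x) = √(4.567/0.1055) = 6.579 rad/s
v² = ω²(A² − x²) → A = √(x² + v²/ω²) = √(0.1055² + 0.592²/6.579²) = 0.1387 m = 13.87 cm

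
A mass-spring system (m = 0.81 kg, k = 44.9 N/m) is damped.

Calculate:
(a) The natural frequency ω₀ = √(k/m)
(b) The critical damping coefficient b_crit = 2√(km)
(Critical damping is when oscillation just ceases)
ω₀ = √(k/m) = √(44.9/0.81) = 7.445 rad/s
b_crit = 2√(km) = 2√(44.9×0.81) = 12.06 kg/s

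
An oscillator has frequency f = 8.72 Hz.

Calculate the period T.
T = 1/f = 1/8.72 = 0.1147 s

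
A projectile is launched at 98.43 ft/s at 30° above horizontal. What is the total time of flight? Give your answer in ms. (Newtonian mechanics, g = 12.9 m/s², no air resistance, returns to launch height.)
T = 2v₀sin(θ)/g (with unit conversion) = 2326.0 ms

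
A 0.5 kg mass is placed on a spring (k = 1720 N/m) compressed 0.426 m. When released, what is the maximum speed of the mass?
½kx² = ½mv² → v = x√(k/m) = 0.426×√(1720/0.5) = 24.99 m/s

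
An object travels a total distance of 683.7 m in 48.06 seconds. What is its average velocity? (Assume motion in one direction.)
v_avg = Δd / Δt = 683.7 / 48.06 = 14.23 m/s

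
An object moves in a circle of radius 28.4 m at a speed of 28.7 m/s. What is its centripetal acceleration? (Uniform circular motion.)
a_c = v²/r = 28.7²/28.4 = 823.69/28.4 = 29.0 m/s²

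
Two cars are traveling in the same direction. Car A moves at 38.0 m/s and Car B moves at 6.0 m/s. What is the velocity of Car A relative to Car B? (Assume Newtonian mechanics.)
v_rel = v_A - v_B = 38.0 - 6.0 = 32.0 m/s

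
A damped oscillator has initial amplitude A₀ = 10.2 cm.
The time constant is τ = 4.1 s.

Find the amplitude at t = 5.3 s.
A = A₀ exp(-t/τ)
A = A₀ exp(−t/τ) = 10.2×exp(−5.3/4.1) = 2.8 cm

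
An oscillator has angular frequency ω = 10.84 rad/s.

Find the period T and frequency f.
T = 2π/ω = 2π/10.84 = 0.5796 s; f = ω/2π = 1.725 Hz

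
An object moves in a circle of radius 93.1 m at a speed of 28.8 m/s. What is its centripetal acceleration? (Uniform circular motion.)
a_c = v²/r = 28.8²/93.1 = 829.44/93.1 = 8.91 m/s²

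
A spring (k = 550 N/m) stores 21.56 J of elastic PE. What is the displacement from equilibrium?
PE = ½kx² → x = √(2PE/k) = √(2×21.56/550) = 0.28 m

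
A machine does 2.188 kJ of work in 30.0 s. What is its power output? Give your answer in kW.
P = W/t = 2188 J / 30 s = 72.93 W = 0.07293 kW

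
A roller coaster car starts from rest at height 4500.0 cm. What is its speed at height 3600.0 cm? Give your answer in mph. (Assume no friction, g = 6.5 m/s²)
mgh₁ = ½mv₂² + mgh₂ → v₂ = √(2g(h₁−h₂)) = √(2×6.5×(45−36)) = 10.82 m/s = 24.2 mph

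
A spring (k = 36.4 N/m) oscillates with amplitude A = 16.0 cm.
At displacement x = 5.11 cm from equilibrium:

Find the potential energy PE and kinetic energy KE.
E_total = ½kA² = ½×36.4×(0.16)² = 0.4659 J
PE = ½kx² = ½×36.4×(0.0511)² = 0.04752 J
KE = E_total − PE = 0.4184 J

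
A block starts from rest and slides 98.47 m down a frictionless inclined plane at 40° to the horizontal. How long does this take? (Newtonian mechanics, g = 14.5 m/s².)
a = g sin(θ) = 14.5 × sin(40°) = 9.32 m/s²
t = √(2d/a) = √(2 × 98.47 / 9.32) = 4.6 s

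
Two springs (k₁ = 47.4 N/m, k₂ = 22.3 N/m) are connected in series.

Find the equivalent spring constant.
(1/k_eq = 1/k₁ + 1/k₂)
1/k_eq = 1/47.4 + 1/22.3 = 0.06594; k_eq = 15.17 N/m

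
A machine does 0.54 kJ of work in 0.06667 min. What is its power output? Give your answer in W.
P = W/t = 540 J / 4 s = 135 W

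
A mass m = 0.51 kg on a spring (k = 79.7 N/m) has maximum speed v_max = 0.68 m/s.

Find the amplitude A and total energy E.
½mv²_max = ½kA² → A = v_max√(m/k) = 0.68×√(0.51/79.7) = 0.0544 m = 5.44 cm
E = ½mv²_max = ½×0.51×0.68² = 0.1179 J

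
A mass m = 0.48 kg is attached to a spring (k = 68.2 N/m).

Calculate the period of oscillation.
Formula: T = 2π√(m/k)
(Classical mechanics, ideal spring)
T = 2π√(m/k) = 2π√(0.48/68.2) = 0.5271 s; f = 1/T = 1.897 Hz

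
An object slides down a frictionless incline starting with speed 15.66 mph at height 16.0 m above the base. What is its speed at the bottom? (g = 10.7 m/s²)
½mv₀² + mgh = ½mv² → v = √(v₀² + 2gh) = √(7.001² + 2×10.7×16) = 19.78 m/s = 44.26 mph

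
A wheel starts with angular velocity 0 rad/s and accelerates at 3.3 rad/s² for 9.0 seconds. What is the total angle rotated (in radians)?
θ = ω₀t + ½αt² = 0×9.0 + ½×3.3×9.0² = 133.65 rad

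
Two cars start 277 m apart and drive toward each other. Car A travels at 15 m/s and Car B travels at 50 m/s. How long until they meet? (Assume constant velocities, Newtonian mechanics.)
Combined speed: v_combined = 15 + 50 = 65 m/s
Time to meet: t = d/65 = 277/65 = 4.26 s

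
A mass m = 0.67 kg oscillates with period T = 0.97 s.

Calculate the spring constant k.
T = 2π√(m/k) → k = m(2π/T)² = 0.67×(2π/0.97)² = 28.11 N/m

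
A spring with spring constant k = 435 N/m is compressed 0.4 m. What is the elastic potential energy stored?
PE = ½kx² = ½×435×0.4² = 34.8 J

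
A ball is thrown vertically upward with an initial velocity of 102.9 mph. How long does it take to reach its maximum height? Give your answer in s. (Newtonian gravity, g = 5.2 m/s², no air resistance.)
t_up = v₀/g (with unit conversion) = 8.846 s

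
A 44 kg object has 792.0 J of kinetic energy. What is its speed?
KE = ½mv² → v = √(2KE/m) = √(2×792.0/44) = 6.0 m/s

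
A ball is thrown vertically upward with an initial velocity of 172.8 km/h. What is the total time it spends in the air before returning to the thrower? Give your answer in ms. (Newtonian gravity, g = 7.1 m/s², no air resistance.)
t_total = 2v₀/g (with unit conversion) = 13520.0 ms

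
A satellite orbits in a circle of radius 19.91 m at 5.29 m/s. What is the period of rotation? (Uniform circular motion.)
T = 2πr/v = 2π×19.91/5.29 = 23.65 s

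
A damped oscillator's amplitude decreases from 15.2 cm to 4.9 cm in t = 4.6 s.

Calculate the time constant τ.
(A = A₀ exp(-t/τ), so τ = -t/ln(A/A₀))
A/A₀ = 4.9/15.2 = 0.3224; ln(A/A₀) = -1.132
τ = −t/ln(A/A₀) = −4.6/-1.132 = 4.063 s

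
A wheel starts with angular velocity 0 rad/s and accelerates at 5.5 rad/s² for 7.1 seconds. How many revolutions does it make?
θ = ω₀t + ½αt² = 0×7.1 + ½×5.5×7.1² = 138.63 rad
Revolutions = θ/(2π) = 138.63/(2π) = 22.06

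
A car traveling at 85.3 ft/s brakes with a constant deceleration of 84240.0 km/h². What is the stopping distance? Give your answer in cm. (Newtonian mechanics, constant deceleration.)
d = v₀² / (2a) (with unit conversion) = 5200.0 cm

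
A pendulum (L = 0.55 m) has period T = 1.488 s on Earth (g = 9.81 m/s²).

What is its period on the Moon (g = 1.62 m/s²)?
T = 2π√(L/g), so T_moon/T_earth = √(g_earth/g_moon)
T_moon = 2π√(0.55/1.62) = 3.661 s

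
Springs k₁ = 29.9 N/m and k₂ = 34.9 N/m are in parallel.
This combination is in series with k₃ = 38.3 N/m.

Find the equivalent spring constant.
k₁₂ = k₁ + k₂ = 64.8 N/m (parallel)
1/k_eq = 1/k₁₂ + 1/k₃ → k_eq = 24.07 N/m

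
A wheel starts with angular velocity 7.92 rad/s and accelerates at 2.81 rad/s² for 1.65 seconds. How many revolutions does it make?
θ = ω₀t + ½αt² = 7.92×1.65 + ½×2.81×1.65² = 16.89 rad
Revolutions = θ/(2π) = 16.89/(2π) = 2.69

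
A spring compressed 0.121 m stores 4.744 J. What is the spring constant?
PE = ½kx² → k = 2PE/x² = 2×4.744/0.121² = 648.0 N/m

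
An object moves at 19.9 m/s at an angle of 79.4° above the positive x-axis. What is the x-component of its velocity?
vₓ = v cos(θ) = 19.9 × cos(79.4°) = 3.66 m/s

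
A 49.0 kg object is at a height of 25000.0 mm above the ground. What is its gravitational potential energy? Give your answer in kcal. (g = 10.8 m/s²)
PE = mgh = 49 kg × 10.8 m/s² × 25 m = 1.323e+04 J = 3.162 kcal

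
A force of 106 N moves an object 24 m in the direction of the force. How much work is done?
W = Fd = 106×24 = 2544.0 J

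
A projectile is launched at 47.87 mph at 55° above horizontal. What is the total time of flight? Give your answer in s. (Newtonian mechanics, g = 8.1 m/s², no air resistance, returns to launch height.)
T = 2v₀sin(θ)/g (with unit conversion) = 4.328 s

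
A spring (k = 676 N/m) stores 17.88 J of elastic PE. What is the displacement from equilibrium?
PE = ½kx² → x = √(2PE/k) = √(2×17.88/676) = 0.23 m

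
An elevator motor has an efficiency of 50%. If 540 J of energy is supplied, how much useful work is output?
W_out = η × W_in = 0.5 × 540 = 270.0 J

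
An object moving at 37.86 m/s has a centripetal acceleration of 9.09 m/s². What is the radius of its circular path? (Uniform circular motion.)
r = v²/a_c = 37.86²/9.09 = 157.69 m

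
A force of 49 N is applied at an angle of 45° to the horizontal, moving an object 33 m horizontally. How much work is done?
W = Fd cosθ = 49×33×cos(45°) = 1143.4 J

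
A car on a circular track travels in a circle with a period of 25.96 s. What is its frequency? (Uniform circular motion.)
f = 1/T = 1/25.96 = 0.0385 Hz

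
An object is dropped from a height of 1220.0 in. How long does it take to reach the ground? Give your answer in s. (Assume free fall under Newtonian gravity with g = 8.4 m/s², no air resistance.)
t = √(2h/g) (with unit conversion) = 2.716 s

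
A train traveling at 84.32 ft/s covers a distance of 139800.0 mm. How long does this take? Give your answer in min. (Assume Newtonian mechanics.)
t = d/v (with unit conversion) = 0.09066 min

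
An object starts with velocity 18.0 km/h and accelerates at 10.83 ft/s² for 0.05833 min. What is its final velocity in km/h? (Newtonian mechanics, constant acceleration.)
v = v₀ + at (with unit conversion) = 59.59 km/h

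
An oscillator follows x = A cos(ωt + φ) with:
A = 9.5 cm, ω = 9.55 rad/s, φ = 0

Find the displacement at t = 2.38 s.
x = A cos(ωt + φ) = 9.5×cos(9.55×2.38 + 0) = -7.029 cm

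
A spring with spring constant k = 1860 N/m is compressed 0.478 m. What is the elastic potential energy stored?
PE = ½kx² = ½×1860×0.478² = 212.5 J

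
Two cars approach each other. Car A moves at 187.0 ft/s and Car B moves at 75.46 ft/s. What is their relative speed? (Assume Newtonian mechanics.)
v_rel = v_A + v_B = 187.0 + 75.46 = 262.5 ft/s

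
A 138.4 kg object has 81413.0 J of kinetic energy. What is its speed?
KE = ½mv² → v = √(2KE/m) = √(2×81413.0/138.4) = 34.3 m/s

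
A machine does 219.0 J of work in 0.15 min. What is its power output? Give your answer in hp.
P = W/t = 219 J / 9 s = 24.33 W = 0.03263 hp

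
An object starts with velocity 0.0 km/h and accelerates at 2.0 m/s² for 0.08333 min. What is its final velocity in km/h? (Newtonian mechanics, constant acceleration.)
v = v₀ + at (with unit conversion) = 36.0 km/h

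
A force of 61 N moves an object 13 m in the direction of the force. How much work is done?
W = Fd = 61×13 = 793.0 J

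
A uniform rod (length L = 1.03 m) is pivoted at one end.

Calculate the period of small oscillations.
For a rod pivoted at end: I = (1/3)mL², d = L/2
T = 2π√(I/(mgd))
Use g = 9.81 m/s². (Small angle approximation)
I/m = (1/3)L² = 0.3536 m²; d = L/2 = 0.515 m
T = 2π√(I/(mgd)) = 2π√(0.3536/(9.81×0.515)) = 1.662 s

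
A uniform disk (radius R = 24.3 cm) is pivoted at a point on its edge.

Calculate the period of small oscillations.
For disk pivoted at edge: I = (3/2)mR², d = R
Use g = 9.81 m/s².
I/m = (3/2)R² = 0.08857 m²; d = R = 0.243 m
T = 2π√((3/2)R²/(gR)) = 2π√(3R/(2g)) = 1.211 s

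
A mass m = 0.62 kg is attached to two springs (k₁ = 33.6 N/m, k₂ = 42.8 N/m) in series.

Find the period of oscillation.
k_eq = k₁k₂/(k₁+k₂) = 18.82 N/m
T = 2π√(m/k_eq) = 2π√(0.62/18.82) = 1.14 s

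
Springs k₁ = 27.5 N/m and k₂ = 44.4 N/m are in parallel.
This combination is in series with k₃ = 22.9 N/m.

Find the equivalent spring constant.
k₁₂ = k₁ + k₂ = 71.9 N/m (parallel)
1/k_eq = 1/k₁₂ + 1/k₃ → k_eq = 17.37 N/m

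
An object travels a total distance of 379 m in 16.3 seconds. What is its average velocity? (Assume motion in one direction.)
v_avg = Δd / Δt = 379 / 16.3 = 23.25 m/s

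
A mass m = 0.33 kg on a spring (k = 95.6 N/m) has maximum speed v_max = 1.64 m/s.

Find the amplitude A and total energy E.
½mv²_max = ½kA² → A = v_max√(m/k) = 1.64×√(0.33/95.6) = 0.09635 m = 9.635 cm
E = ½mv²_max = ½×0.33×1.64² = 0.4438 J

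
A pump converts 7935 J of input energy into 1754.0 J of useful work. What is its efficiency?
η = W_out/W_in = 1754.0/7935 = 0.221 = 22.1%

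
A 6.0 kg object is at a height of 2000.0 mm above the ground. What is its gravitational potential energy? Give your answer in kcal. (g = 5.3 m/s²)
PE = mgh = 6 kg × 5.3 m/s² × 2 m = 63.6 J = 0.0152 kcal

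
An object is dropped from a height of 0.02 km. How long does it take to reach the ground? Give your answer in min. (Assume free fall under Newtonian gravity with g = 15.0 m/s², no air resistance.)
t = √(2h/g) (with unit conversion) = 0.02722 min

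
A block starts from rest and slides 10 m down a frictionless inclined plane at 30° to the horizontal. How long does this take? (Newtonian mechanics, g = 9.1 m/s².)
a = g sin(θ) = 9.1 × sin(30°) = 4.55 m/s²
t = √(2d/a) = √(2 × 10 / 4.55) = 2.1 s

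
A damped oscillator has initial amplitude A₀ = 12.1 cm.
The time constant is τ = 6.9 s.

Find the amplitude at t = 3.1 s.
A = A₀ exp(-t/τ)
A = A₀ exp(−t/τ) = 12.1×exp(−3.1/6.9) = 7.721 cm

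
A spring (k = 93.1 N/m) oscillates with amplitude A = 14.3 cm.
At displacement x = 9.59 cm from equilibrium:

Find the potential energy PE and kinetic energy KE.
E_total = ½kA² = ½×93.1×(0.143)² = 0.9519 J
PE = ½kx² = ½×93.1×(0.0959)² = 0.4281 J
KE = E_total − PE = 0.5238 J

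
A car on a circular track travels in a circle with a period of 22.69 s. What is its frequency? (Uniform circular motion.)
f = 1/T = 1/22.69 = 0.0441 Hz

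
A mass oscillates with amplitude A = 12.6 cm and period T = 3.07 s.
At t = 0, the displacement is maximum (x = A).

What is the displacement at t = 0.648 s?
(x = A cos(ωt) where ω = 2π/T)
ω = 2π/T = 2π/3.07 = 2.047 rad/s
x = A cos(ωt) = 12.6×cos(2.047×0.648) = 3.051 cm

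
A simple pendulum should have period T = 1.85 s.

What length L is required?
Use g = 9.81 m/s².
T = 2π√(L/g) → L = g(T/2π)² = 9.81×(1.85/2π)² = 0.8505 m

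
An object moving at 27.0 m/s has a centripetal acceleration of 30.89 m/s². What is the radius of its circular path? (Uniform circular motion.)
r = v²/a_c = 27.0²/30.89 = 23.6 m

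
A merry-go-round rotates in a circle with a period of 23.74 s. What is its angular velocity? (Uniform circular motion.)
ω = 2π/T = 2π/23.74 = 0.2647 rad/s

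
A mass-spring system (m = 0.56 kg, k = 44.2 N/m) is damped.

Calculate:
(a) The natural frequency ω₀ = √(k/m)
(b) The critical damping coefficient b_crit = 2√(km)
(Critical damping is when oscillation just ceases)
ω₀ = √(k/m) = √(44.2/0.56) = 8.884 rad/s
b_crit = 2√(km) = 2√(44.2×0.56) = 9.95 kg/s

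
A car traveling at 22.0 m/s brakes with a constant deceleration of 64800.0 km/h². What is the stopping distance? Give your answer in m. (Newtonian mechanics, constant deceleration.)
d = v₀² / (2a) (with unit conversion) = 48.4 m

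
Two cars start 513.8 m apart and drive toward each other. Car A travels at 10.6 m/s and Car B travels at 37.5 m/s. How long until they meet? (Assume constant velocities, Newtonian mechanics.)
Combined speed: v_combined = 10.6 + 37.5 = 48.1 m/s
Time to meet: t = d/48.1 = 513.8/48.1 = 10.68 s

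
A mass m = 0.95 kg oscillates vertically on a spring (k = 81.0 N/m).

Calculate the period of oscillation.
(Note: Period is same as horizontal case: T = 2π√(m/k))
T = 2π√(m/k) = 2π√(0.95/81.0) = 0.6805 s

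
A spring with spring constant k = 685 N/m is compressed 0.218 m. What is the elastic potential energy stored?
PE = ½kx² = ½×685×0.218² = 16.28 J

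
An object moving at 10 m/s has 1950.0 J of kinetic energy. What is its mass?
KE = ½mv² → m = 2KE/v² = 2×1950.0/10² = 39.0 kg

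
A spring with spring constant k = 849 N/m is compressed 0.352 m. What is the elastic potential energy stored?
PE = ½kx² = ½×849×0.352² = 52.6 J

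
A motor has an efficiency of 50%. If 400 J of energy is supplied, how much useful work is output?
W_out = η × W_in = 0.5 × 400 = 200.0 J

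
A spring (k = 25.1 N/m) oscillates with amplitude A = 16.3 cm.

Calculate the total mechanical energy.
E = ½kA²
E = ½kA² = ½×25.1×(0.163)² = 0.3334 J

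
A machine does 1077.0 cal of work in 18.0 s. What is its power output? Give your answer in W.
P = W/t = 4506 J / 18 s = 250.3 W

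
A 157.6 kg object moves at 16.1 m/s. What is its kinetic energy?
KE = ½mv² = ½×157.6×16.1² = 20425.75 J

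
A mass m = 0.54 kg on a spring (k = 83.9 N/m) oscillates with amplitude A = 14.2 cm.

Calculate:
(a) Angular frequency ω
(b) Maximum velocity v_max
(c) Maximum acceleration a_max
ω = √(k/m) = √(83.9/0.54) = 12.46 rad/s
v_max = ωA = 12.46×0.142 = 1.77 m/s
a_max = ω²A = 12.46²×0.142 = 22.06 m/s²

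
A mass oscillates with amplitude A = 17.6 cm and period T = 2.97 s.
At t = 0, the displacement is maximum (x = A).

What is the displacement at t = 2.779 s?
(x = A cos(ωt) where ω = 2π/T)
ω = 2π/T = 2π/2.97 = 2.116 rad/s
x = A cos(ωt) = 17.6×cos(2.116×2.779) = 16.18 cm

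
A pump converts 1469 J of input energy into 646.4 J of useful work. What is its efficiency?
η = W_out/W_in = 646.4/1469 = 0.44 = 44.0%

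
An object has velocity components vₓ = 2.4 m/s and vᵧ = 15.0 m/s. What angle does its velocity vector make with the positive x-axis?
θ = arctan(vᵧ/vₓ) = arctan(15.0/2.4) = 80.91°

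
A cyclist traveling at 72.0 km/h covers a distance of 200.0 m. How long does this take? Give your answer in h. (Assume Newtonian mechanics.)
t = d/v (with unit conversion) = 0.002778 h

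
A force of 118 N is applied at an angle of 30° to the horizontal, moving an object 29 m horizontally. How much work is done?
W = Fd cosθ = 118×29×cos(30°) = 2963.5 J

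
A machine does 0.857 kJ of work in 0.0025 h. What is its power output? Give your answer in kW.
P = W/t = 857 J / 9 s = 95.22 W = 0.09522 kW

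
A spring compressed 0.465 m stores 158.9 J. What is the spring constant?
PE = ½kx² → k = 2PE/x² = 2×158.9/0.465² = 1470.0 N/m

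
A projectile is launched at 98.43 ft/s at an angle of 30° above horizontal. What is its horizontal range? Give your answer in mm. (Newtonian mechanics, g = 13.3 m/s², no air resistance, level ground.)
R = v₀² sin(2θ) / g (with unit conversion) = 58610.0 mm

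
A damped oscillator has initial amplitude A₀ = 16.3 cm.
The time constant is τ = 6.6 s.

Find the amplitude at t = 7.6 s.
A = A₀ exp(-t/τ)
A = A₀ exp(−t/τ) = 16.3×exp(−7.6/6.6) = 5.153 cm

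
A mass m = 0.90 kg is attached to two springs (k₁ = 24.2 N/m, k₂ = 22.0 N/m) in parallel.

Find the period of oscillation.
k_eq = k₁+k₂ = 46.2 N/m
T = 2π√(m/k_eq) = 2π√(0.9/46.2) = 0.877 s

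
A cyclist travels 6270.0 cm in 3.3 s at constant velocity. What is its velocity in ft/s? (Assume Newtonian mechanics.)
v = d/t (with unit conversion) = 62.34 ft/s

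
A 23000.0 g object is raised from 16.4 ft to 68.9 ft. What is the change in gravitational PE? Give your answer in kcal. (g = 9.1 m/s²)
ΔPE = mg(h₂ − h₁) = 23 kg × 9.1 m/s² × (21 − 4.999) m = 3349 J = 0.8005 kcal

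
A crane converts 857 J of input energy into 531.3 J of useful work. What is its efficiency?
η = W_out/W_in = 531.3/857 = 0.62 = 62.0%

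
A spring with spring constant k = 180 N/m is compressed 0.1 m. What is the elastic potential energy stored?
PE = ½kx² = ½×180×0.1² = 0.9 J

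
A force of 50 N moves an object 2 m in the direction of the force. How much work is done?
W = Fd = 50×2 = 100.0 J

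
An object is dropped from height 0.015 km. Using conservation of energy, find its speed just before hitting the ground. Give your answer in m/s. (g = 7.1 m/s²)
mgh = ½mv² → v = √(2gh) = √(2×7.1×15) = 14.59 m/s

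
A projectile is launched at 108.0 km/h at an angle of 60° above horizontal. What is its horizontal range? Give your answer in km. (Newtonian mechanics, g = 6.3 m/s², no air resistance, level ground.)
R = v₀² sin(2θ) / g (with unit conversion) = 0.1237 km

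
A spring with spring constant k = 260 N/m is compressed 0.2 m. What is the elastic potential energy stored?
PE = ½kx² = ½×260×0.2² = 5.2 J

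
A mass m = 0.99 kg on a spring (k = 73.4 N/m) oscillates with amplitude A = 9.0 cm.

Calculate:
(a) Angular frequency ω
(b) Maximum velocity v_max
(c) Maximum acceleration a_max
ω = √(k/m) = √(73.4/0.99) = 8.611 rad/s
v_max = ωA = 8.611×0.09 = 0.7749 m/s
a_max = ω²A = 8.611²×0.09 = 6.673 m/s²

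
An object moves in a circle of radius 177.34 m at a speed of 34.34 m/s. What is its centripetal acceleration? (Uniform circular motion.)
a_c = v²/r = 34.34²/177.34 = 1179.24/177.34 = 6.65 m/s²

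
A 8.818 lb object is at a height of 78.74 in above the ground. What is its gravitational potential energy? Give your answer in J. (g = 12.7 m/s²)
PE = mgh = 4 kg × 12.7 m/s² × 2 m = 101.6 J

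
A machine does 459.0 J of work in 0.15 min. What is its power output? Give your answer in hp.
P = W/t = 459 J / 9 s = 51 W = 0.06839 hp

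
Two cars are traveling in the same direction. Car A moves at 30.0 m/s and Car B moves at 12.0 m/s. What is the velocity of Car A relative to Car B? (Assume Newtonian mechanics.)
v_rel = v_A - v_B = 30.0 - 12.0 = 18.0 m/s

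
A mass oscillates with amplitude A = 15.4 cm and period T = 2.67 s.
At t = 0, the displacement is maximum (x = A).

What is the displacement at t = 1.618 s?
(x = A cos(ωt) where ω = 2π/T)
ω = 2π/T = 2π/2.67 = 2.353 rad/s
x = A cos(ωt) = 15.4×cos(2.353×1.618) = -12.11 cm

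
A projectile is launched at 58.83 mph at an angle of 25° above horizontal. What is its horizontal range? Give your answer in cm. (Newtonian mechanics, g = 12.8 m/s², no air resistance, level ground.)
R = v₀² sin(2θ) / g (with unit conversion) = 4139.0 cm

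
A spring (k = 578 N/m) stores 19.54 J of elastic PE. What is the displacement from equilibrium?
PE = ½kx² → x = √(2PE/k) = √(2×19.54/578) = 0.26 m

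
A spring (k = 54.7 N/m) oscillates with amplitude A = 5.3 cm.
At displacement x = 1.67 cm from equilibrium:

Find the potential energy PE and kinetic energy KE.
E_total = ½kA² = ½×54.7×(0.053)² = 0.07683 J
PE = ½kx² = ½×54.7×(0.0167)² = 0.007628 J
KE = E_total − PE = 0.0692 J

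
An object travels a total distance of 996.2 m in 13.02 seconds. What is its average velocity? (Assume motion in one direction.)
v_avg = Δd / Δt = 996.2 / 13.02 = 76.51 m/s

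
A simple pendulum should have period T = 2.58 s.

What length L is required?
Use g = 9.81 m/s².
T = 2π√(L/g) → L = g(T/2π)² = 9.81×(2.58/2π)² = 1.654 m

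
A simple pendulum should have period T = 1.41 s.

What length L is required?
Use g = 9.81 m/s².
T = 2π√(L/g) → L = g(T/2π)² = 9.81×(1.41/2π)² = 0.494 m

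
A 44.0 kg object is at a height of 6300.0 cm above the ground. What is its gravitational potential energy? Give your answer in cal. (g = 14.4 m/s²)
PE = mgh = 44 kg × 14.4 m/s² × 63 m = 3.992e+04 J = 9540.0 cal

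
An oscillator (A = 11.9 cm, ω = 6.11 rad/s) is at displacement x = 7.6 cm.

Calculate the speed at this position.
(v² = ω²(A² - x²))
v = ω√(A² − x²) = 6.11×√(0.119² − 0.076²) = 0.5595 m/s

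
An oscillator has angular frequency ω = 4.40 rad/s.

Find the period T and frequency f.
T = 2π/ω = 2π/4.4 = 1.428 s; f = ω/2π = 0.7003 Hz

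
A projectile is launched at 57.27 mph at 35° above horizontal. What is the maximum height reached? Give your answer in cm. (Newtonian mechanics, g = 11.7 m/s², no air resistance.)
H = v₀²sin²(θ)/(2g) (with unit conversion) = 921.5 cm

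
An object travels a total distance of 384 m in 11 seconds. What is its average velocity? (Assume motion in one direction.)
v_avg = Δd / Δt = 384 / 11 = 34.91 m/s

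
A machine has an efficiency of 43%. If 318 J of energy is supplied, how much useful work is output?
W_out = η × W_in = 0.43 × 318 = 136.74 J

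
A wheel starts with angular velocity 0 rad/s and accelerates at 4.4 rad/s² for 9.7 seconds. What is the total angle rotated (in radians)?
θ = ω₀t + ½αt² = 0×9.7 + ½×4.4×9.7² = 207.0 rad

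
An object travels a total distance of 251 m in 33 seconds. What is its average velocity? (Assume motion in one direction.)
v_avg = Δd / Δt = 251 / 33 = 7.61 m/s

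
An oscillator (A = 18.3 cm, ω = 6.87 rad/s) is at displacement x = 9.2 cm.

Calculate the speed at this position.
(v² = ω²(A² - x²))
v = ω√(A² − x²) = 6.87×√(0.183² − 0.092²) = 1.087 m/s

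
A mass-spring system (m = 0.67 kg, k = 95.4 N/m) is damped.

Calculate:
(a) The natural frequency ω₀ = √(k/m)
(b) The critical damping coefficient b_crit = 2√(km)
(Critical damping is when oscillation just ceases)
ω₀ = √(k/m) = √(95.4/0.67) = 11.93 rad/s
b_crit = 2√(km) = 2√(95.4×0.67) = 15.99 kg/s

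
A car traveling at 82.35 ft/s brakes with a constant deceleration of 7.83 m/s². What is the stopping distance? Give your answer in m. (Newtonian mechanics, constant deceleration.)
d = v₀² / (2a) (with unit conversion) = 40.23 m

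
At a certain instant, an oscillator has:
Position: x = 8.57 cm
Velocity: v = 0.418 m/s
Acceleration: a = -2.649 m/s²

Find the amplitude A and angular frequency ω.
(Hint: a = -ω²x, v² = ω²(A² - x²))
a = −ω²x → ω = √(|a|/x) = √(2.649/0.0857) = 5.56 rad/s
v² = ω²(A² − x²) → A = √(x² + v²/ω²) = √(0.0857² + 0.418²/5.56²) = 0.114 m = 11.4 cm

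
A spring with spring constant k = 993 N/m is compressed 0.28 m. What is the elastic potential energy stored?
PE = ½kx² = ½×993×0.28² = 38.93 J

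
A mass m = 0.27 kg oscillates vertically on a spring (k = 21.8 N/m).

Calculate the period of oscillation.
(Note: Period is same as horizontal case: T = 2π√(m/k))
T = 2π√(m/k) = 2π√(0.27/21.8) = 0.6993 s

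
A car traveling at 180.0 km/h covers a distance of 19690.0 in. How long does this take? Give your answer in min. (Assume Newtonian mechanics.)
t = d/v (with unit conversion) = 0.1667 min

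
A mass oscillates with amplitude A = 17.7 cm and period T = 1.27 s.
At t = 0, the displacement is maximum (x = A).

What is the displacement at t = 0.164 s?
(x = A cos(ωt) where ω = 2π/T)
ω = 2π/T = 2π/1.27 = 4.947 rad/s
x = A cos(ωt) = 17.7×cos(4.947×0.164) = 12.19 cm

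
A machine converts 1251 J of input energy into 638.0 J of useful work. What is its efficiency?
η = W_out/W_in = 638.0/1251 = 0.51 = 51.0%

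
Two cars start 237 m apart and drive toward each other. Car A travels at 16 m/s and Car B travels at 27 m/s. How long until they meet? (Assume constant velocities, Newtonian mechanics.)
Combined speed: v_combined = 16 + 27 = 43 m/s
Time to meet: t = d/43 = 237/43 = 5.51 s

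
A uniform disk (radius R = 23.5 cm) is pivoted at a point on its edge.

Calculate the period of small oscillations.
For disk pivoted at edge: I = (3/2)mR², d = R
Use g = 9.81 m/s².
I/m = (3/2)R² = 0.08284 m²; d = R = 0.235 m
T = 2π√((3/2)R²/(gR)) = 2π√(3R/(2g)) = 1.191 s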